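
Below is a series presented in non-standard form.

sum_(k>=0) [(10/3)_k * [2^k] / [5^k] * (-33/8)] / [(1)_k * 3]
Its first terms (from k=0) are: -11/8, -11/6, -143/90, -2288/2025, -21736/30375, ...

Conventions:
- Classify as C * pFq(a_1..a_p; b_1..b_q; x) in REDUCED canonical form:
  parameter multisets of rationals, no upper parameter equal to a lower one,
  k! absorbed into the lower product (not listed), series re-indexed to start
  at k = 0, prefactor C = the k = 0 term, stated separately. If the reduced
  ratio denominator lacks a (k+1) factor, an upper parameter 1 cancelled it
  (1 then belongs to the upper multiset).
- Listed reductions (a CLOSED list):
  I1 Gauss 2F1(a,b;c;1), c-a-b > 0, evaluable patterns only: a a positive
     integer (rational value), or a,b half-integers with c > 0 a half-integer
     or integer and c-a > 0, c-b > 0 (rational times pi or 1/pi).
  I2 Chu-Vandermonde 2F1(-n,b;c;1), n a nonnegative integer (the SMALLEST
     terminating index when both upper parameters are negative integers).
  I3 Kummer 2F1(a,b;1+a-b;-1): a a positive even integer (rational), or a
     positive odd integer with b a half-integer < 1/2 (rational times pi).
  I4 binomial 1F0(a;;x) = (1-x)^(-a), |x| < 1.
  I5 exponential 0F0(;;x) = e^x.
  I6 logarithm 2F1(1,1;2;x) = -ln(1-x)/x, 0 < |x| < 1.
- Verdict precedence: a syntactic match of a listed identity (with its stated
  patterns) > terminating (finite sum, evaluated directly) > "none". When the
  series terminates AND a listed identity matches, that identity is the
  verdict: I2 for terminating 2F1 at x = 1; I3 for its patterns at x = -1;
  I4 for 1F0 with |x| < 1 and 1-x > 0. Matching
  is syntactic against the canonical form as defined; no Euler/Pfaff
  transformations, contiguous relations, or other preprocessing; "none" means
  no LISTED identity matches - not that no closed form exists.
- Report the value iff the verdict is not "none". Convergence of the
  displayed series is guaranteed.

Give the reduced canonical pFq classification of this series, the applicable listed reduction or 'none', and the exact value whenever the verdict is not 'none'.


Prefactor -11/8, argument 2/5: 1F0 with upper {10/3} over lower {-}. Verdict: this is the binomial series (I4) (the 1F0 binomial series: exponent -10/3, x = 2/5). Sum: (-11/8) * (3/5)^(-10/3).

Key step: with t_0 = -11/8, the constant factors (C = -11/8) combine into one prefactor.
Consecutive-term ratio: r(k) = (2/5) * (k+10/3) / [(k+1)] - poly over poly, x = (2/5) from leading terms; C = -11/8 at k = 0.


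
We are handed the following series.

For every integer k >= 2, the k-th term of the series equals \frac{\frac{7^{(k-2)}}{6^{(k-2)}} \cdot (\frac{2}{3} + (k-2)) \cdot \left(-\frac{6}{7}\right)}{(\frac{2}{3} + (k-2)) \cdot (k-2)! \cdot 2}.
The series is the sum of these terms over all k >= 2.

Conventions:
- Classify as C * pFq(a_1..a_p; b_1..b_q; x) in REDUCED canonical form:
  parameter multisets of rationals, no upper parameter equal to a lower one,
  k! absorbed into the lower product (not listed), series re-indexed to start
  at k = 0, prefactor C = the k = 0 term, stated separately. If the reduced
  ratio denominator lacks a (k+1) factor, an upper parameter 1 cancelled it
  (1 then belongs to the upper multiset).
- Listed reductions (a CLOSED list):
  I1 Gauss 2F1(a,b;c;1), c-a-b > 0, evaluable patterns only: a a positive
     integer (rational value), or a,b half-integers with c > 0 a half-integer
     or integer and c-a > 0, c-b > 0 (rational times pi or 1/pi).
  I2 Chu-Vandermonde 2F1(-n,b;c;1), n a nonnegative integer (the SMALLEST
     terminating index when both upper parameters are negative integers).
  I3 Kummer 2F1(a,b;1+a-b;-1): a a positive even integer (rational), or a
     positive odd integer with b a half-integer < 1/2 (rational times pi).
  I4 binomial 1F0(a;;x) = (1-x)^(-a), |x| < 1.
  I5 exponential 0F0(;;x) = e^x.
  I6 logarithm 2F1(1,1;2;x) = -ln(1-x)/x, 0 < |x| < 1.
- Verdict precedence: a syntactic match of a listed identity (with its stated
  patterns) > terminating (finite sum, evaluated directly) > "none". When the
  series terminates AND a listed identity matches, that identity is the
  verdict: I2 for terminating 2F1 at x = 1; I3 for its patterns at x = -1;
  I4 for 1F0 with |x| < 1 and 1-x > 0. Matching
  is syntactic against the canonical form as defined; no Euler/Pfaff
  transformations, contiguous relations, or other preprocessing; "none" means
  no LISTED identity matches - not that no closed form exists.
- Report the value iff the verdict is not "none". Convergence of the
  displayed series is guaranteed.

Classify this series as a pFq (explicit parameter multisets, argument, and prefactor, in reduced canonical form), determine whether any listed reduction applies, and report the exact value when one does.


The tell: t_0 being -\frac{3}{7}, the factor k + 2/3 cancels (top and bottom), leaving prefactor -3/7.
Adjacent-term ratio: r(k) = \frac{7}{6} * 1 / [(k+1)] - poly over poly, x = \frac{7}{6} from leading terms; C = -\frac{3}{7} at k = 0.

With C = -\frac{3}{7}: the canonical form is 0F0(-; -; \frac{7}{6}). Verdict (x = \frac{7}{6}): the exponential series (I5) applies (the 0F0 exponential series at x = \frac{7}{6}). Sum: \left(-\frac{3}{7}\right) \cdot e^{\frac{7}{6}}.


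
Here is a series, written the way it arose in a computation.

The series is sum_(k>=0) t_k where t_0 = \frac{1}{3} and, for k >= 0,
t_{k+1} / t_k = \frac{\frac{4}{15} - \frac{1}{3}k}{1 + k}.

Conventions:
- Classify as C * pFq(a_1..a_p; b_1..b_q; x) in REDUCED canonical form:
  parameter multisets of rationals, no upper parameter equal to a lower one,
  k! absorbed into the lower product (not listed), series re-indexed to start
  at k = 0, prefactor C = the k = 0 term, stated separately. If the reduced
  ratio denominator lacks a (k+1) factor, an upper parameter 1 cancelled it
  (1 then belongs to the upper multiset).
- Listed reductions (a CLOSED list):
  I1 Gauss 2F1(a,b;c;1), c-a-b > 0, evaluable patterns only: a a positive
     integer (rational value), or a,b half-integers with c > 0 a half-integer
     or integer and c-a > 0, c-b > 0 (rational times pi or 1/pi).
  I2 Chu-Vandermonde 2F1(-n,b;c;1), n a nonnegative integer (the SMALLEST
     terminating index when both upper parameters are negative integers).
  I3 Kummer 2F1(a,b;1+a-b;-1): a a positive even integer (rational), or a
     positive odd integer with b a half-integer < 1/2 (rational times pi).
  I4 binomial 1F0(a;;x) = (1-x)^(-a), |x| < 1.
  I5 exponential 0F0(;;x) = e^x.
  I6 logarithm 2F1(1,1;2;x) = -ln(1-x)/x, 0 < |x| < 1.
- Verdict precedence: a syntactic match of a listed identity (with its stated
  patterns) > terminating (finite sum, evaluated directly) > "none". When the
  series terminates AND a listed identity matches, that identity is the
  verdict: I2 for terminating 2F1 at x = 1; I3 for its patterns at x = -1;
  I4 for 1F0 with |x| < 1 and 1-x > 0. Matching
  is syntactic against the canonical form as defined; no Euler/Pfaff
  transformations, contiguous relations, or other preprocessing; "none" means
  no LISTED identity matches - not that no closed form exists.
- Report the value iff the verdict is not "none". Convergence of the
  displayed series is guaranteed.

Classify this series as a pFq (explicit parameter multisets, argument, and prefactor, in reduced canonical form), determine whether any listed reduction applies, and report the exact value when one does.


At argument -\frac{1}{3}: a 1F0 with upper {-\frac{4}{5}}, lower {-}, scaled by C = \frac{1}{3}. Verdict: the I4 binomial reduction matches (the 1F0 binomial series: exponent 4/5, x = -\frac{1}{3}). Value: \frac{1}{3} \cdot \left(\frac{4}{3}\right)^{\frac{4}{5}}.

The tell: with t_0 = \frac{1}{3}, factor the ratio over Q (C = 1/3): negated roots = parameters.
Adjacent-term ratio: r(k) = -\frac{1}{3} * (k-\frac{4}{5}) / [(k+1)] - poly over poly, x = -\frac{1}{3} from leading terms; C = \frac{1}{3} at k = 0.


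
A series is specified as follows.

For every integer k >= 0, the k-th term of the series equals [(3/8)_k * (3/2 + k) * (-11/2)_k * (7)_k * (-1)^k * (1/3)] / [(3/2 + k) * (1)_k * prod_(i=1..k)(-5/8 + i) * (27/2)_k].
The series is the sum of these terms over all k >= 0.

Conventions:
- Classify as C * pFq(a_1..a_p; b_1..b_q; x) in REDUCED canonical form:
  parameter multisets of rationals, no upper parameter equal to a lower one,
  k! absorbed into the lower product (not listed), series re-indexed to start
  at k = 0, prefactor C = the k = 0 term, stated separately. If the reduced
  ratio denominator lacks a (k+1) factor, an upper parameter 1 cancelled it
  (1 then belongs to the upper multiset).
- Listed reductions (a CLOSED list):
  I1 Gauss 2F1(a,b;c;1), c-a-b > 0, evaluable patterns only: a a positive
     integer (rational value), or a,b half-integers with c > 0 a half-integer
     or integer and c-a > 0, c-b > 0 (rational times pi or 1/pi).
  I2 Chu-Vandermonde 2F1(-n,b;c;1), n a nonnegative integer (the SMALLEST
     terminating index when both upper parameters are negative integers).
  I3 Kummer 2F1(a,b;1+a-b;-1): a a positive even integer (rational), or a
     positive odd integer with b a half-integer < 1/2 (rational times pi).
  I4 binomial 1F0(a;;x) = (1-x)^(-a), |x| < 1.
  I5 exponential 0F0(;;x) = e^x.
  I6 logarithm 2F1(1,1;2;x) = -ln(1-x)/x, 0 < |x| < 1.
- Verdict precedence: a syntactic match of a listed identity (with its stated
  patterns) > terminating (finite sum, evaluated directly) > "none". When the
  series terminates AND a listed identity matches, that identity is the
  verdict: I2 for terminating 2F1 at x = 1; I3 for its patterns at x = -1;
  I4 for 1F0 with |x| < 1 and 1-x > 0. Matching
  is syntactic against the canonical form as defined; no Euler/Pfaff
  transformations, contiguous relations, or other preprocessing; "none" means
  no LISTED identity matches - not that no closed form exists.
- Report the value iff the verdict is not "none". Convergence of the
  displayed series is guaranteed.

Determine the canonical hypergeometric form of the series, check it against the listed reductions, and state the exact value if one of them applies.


With C = 1/3: the canonical form is 2F1(-11/2, 7; 27/2; -1). Verdict: Kummer (I3) applies (x = -1; c = 27/2 equals 1+a-b for upper {-11/2, 7}: listed pattern). Its exact value is (929553625/805306368) * pi.

Key step: x = (-1) and striking the common factor k + 3/2 reduces the term (prefactor 1/3).
Step ratio: r(k) = (-1) * (k-11/2) (k+7) / [(k+27/2) (k+1)] - poly over poly, x = (-1) from leading terms; C = 1/3 at k = 0.


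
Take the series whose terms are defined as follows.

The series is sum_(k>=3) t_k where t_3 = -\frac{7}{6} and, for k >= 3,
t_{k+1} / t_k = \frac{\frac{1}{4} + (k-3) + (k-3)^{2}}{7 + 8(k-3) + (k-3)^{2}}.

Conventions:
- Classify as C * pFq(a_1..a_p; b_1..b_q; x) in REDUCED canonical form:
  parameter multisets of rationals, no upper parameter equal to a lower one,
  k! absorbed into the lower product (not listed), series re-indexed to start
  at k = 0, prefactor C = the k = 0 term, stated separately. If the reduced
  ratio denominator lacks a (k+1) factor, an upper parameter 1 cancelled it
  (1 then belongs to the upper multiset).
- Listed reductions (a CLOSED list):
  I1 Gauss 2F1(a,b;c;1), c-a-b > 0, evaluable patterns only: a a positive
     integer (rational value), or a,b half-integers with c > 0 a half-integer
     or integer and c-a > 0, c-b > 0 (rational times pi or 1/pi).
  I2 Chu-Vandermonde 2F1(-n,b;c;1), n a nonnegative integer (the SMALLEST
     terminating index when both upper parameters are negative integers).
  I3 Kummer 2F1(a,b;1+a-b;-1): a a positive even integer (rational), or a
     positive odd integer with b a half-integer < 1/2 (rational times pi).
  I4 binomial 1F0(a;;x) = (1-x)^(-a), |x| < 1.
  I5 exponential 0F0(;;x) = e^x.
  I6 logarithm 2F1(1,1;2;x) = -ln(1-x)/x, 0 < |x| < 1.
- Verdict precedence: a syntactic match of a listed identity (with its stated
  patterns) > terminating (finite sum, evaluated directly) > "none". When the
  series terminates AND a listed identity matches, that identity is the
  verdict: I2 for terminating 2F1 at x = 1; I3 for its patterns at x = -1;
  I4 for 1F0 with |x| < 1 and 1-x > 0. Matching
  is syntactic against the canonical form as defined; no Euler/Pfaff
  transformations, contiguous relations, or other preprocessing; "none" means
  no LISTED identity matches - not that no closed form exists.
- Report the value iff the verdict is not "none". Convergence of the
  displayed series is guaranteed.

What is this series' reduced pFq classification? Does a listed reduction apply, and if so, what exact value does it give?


Key step: with t_0 = -\frac{7}{6}, the expanded ratio factors over Q; prefactor -7/6, roots give parameters.
Term ratio: r(k) = 1 * (k+\frac{1}{2}) (k+\frac{1}{2}) / [(k+7) (k+1)] - rational; roots negated = parameters, x = 1, C = -\frac{7}{6}.

With C = -\frac{7}{6}: the canonical form is 2F1(\frac{1}{2}, \frac{1}{2}; 7; 1). Verdict (x = 1): the half-integer Gauss pattern (I1) applies (x = 1; upper {\frac{1}{2}, \frac{1}{2}} half-integers, c = 7 in the evaluable pattern). Hence: \left(-\frac{262144}{68607}\right) / \pi.


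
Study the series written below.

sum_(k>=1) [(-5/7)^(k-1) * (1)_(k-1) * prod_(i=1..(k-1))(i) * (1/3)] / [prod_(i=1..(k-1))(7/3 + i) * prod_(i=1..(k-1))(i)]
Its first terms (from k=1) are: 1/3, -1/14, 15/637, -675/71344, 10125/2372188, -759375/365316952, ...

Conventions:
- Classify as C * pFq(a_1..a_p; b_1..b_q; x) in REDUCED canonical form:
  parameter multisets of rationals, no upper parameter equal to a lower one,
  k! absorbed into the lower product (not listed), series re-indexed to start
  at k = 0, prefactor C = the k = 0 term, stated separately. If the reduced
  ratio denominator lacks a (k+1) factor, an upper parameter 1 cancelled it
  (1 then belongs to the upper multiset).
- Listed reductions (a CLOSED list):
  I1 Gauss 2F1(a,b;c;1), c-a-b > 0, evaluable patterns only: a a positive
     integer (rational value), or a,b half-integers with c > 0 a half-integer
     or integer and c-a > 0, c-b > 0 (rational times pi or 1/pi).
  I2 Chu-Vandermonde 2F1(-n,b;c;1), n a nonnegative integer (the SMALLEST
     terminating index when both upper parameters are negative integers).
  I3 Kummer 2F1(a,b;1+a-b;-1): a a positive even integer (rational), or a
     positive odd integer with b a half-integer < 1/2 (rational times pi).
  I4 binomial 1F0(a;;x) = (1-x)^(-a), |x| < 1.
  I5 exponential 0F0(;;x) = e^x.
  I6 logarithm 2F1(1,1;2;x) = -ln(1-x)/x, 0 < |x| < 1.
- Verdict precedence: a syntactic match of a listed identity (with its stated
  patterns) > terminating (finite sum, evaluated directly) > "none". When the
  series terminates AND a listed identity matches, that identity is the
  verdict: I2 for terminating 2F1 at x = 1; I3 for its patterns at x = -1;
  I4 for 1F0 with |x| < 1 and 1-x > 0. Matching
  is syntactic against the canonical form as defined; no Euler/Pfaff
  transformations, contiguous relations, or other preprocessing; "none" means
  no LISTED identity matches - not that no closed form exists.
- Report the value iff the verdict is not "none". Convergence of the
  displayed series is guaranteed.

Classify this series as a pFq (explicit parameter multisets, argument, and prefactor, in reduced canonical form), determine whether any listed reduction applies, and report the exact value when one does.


At argument -5/7: a 2F1 with upper {1, 1}, lower {10/3}, scaled by C = 1/3. Verdict: none (x = -5/7): each listed identity misses the multisets {1, 1} ; {10/3}.

The tell: t_0 being 1/3, the lower running product (C = 1/3, x = -5/7) is a rising factorial.
Step ratio: r(k) = (-5/7) * (k+1) (k+1) / [(k+10/3) (k+1)] - rational in k, leading ratio (-5/7); with t_0 = 1/3, classification follows.


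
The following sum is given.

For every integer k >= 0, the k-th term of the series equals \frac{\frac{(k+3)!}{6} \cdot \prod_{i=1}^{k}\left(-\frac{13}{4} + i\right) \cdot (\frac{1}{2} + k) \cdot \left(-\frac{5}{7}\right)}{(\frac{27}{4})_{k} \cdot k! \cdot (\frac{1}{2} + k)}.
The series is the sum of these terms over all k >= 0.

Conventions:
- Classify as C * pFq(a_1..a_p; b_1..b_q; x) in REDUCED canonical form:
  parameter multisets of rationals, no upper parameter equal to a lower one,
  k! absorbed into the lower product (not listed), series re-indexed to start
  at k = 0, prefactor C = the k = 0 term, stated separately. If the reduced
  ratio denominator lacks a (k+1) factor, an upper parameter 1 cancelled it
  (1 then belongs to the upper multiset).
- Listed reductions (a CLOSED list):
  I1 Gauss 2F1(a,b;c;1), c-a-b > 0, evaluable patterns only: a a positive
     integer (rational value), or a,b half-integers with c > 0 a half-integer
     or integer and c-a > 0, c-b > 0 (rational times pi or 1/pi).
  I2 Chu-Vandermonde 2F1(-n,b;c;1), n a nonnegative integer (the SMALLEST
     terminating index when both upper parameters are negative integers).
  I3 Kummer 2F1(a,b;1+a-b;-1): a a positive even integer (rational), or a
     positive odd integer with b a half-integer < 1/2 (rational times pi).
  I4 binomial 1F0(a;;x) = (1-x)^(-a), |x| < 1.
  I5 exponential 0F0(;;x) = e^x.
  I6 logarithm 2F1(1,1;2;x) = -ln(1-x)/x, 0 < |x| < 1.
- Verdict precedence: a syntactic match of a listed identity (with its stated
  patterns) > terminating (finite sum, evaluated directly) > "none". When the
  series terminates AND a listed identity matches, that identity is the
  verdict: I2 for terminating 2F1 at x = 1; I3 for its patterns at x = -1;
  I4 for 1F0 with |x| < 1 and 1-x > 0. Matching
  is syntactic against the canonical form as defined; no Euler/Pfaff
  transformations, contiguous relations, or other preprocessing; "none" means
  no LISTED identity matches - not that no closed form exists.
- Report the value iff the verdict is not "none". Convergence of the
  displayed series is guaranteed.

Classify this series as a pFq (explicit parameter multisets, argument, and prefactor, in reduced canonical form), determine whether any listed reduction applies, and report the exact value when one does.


With C = -\frac{5}{7}: the canonical form is 2F1(-\frac{9}{4}, 4; \frac{27}{4}; 1). Verdict: the Gauss summation I1 applies (x = 1: the Gamma ratio telescopes since c-a-b = 5 > 0 and a = 4 in Z>0). Exact value: -\frac{24035}{200704}.

Key step: t_0 = -\frac{5}{7} here, and the factorial ratio (prefactor -5/7) (k+a-1)!/(a-1)! is a rising factorial (a)_k.
Term ratio: r(k) = 1 * (k-\frac{9}{4}) (k+4) / [(k+\frac{27}{4}) (k+1)] - rational; roots negated = parameters, x = 1, C = -\frac{5}{7}.


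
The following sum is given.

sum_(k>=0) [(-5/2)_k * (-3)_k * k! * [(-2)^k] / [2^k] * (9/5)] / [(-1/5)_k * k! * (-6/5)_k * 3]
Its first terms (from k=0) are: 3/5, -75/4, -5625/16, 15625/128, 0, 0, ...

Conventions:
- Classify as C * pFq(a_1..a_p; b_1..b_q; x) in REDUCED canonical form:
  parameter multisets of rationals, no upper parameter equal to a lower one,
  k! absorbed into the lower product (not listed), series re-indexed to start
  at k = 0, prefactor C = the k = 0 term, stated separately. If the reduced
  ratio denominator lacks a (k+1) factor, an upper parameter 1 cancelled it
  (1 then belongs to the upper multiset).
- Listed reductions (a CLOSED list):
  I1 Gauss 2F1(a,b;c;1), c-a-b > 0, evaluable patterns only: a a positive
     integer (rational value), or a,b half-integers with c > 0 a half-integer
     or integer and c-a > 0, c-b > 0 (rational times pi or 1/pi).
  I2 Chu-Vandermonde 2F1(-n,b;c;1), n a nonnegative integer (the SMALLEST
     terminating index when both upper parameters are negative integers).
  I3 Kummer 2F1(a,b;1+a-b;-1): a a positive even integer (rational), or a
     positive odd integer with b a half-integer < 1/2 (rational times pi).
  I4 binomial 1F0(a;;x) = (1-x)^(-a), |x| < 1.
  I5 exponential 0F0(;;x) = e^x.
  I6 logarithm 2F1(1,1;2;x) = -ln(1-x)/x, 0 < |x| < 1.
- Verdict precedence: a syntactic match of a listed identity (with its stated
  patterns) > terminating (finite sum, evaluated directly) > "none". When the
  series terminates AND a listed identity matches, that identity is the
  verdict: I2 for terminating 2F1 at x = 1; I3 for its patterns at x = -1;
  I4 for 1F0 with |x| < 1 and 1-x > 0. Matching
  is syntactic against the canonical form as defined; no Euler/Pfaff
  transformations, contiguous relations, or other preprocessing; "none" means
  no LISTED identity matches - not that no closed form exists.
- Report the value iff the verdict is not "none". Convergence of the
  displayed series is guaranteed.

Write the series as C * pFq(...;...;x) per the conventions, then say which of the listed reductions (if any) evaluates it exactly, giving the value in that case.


Prefactor 3/5, argument -1: 3F2 with upper {-3, -5/2, 1} over lower {-6/5, -1/5}. Verdict: terminating - upper -3 stops the sum at k = 3; the 4 terms are added exactly. Hence: -158491/640.

Structural cue: t_0 being 3/5, the constant factors (prefactor 3/5) combine into one prefactor.
Step ratio: r(k) = (-1) * (k-3) (k-5/2) (k+1) / [(k-6/5) (k-1/5) (k+1)] ; factor over Q: parameters, x = (-1), and C = 3/5.


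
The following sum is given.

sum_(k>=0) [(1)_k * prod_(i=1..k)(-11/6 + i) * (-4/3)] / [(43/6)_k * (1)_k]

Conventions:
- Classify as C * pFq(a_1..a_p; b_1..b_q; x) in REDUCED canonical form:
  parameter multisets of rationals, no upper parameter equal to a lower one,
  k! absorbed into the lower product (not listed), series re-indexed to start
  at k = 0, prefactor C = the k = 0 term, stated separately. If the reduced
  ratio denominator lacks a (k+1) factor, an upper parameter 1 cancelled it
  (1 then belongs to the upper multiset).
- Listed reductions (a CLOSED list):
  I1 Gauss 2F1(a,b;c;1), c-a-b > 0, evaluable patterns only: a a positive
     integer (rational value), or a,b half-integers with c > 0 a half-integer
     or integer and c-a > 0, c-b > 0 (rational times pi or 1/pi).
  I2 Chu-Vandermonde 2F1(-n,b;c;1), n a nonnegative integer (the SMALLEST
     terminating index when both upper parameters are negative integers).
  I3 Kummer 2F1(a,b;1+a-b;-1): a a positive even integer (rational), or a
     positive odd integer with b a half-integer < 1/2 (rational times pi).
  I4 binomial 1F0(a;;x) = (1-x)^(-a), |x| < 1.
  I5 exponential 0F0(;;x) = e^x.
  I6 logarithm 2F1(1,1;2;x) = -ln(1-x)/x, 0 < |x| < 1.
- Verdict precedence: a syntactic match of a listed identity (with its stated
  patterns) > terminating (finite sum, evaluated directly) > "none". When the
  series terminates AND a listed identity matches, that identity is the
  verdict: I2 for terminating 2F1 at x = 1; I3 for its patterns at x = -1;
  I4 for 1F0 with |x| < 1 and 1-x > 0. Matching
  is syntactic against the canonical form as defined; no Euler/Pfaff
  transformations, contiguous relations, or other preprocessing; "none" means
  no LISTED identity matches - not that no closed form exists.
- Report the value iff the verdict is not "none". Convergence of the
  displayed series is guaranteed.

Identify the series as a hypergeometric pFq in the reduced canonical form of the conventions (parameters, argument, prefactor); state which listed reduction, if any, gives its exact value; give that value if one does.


With C = -4/3: the canonical form is 2F1(-5/6, 1; 43/6; 1). Verdict: Gauss (I1, integer-parameter pattern) applies (x = 1: the Gamma ratio telescopes since c-a-b = 7 > 0 and a = 1 in Z>0). Hence: -74/63.

Key observation: t_0 = -4/3 here, and (1)_k (C = -4/3) is k! itself.
Adjacent-term ratio: r(k) = 1 * (k-5/6) (k+1) / [(k+43/6) (k+1)] - poly over poly, x = 1 from leading terms; C = -4/3 at k = 0.


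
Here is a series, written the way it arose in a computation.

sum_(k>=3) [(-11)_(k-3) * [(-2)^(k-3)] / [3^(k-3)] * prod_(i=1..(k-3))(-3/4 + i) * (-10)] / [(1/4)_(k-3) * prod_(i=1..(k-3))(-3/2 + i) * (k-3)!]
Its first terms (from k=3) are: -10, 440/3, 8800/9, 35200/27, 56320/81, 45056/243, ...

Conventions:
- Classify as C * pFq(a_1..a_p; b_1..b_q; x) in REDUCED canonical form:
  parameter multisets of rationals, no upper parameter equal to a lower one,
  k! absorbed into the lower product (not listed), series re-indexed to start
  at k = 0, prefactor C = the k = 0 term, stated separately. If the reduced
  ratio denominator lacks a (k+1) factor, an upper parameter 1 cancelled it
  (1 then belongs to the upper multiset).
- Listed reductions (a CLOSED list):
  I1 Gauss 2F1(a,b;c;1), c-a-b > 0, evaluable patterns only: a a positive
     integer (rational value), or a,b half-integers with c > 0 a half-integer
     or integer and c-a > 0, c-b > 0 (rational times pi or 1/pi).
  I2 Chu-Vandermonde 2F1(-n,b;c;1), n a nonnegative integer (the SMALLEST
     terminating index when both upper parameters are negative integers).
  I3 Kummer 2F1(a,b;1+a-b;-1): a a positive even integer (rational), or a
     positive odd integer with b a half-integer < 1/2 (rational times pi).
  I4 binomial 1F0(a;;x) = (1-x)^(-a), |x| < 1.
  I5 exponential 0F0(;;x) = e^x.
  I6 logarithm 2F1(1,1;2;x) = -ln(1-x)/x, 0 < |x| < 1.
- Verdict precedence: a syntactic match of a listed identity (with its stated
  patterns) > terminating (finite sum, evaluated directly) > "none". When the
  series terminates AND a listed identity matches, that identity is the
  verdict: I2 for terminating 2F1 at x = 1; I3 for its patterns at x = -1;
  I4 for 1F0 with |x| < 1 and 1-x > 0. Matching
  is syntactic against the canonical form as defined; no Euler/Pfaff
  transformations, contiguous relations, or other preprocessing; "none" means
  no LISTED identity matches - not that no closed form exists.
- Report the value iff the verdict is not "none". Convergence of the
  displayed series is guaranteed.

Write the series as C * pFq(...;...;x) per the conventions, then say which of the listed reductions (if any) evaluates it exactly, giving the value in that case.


Prefactor -10, argument -2/3: 1F1 with upper {-11} over lower {-1/2}. Verdict: terminating - no listed pattern fits, but -11 in the upper list cuts the series at k = 11; direct evaluation. Sum: 77218087190170022/23196658289805.

Key observation: with t_0 = -10, the parameter 1/4 appears in both the upper and lower lists and cancels.
Adjacent-term ratio: r(k) = (-2/3) * (k-11) / [(k-1/2) (k+1)] ; factor over Q: parameters, x = (-2/3), and C = -10.


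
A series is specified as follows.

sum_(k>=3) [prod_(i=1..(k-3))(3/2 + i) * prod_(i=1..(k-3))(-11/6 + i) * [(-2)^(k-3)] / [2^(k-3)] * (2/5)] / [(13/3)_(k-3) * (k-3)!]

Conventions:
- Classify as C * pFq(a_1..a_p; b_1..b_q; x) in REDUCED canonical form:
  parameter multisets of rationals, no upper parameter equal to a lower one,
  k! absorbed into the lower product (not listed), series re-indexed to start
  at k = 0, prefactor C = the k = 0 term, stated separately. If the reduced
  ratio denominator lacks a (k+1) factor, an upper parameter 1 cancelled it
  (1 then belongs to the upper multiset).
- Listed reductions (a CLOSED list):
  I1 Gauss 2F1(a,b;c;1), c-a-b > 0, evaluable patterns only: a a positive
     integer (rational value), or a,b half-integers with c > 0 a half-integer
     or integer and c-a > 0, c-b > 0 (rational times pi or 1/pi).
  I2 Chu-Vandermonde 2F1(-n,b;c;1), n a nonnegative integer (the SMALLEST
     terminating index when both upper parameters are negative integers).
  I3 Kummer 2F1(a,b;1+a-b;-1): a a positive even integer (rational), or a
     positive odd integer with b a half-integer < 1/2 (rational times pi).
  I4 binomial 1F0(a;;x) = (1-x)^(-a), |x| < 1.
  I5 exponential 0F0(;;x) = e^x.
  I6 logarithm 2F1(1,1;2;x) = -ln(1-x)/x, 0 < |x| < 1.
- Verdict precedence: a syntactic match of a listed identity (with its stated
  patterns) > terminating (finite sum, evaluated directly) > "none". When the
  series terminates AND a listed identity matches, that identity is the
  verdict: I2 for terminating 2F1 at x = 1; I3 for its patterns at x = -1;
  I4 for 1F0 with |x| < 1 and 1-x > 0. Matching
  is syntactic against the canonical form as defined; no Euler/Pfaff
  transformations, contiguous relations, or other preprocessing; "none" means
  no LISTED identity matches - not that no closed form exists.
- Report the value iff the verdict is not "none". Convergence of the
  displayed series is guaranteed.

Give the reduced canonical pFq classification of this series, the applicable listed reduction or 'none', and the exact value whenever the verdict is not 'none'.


First insight: x = (-1) and the two k-th powers (C = 2/5) combine into one argument.
Term ratio: r(k) = (-1) * (k-5/6) (k+5/2) / [(k+13/3) (k+1)] - rational; roots negated = parameters, x = (-1), C = 2/5.

Reduced: x = -1, 2F1, upper = {-5/6, 5/2}, lower = {13/3}, C = 2/5. Verdict: no listed reduction: x = -1 and upper {-5/6, 5/2} fail every I1-I6 pattern.


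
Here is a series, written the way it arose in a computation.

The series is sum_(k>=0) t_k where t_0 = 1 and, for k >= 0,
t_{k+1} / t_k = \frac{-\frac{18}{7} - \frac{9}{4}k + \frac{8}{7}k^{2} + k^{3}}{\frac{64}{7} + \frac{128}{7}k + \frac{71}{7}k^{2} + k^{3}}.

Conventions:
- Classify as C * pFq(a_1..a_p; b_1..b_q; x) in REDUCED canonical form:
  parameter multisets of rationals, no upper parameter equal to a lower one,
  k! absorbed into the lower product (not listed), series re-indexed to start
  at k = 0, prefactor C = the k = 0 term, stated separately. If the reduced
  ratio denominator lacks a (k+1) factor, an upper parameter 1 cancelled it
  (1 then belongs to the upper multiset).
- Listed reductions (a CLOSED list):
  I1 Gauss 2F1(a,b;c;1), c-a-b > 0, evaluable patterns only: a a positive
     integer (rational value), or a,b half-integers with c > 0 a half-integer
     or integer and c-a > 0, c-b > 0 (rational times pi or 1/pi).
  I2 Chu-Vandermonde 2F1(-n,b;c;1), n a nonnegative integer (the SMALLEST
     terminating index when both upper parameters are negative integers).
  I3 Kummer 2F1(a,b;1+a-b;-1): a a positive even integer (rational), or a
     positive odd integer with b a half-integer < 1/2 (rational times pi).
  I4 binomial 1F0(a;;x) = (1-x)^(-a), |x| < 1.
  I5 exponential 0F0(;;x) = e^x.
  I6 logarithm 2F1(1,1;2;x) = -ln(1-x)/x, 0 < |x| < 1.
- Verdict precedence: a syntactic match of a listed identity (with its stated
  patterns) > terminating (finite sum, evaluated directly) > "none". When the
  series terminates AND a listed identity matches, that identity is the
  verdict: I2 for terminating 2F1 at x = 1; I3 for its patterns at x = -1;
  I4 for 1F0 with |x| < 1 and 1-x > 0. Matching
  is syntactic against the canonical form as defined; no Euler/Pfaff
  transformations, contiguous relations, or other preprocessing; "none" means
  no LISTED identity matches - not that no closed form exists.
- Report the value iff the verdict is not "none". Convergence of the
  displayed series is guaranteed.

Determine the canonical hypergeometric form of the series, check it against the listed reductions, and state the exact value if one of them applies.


This is 1 * 2F1(-\frac{3}{2}, \frac{3}{2}; 8; 1) in reduced canonical form. Verdict: Gauss (I1, half-integer pattern) fires (x = 1; upper {-\frac{3}{2}, \frac{3}{2}} half-integers, c = 8 in the evaluable pattern). Sum: \frac{8388608}{3610035} / \pi.

The tell: with t_0 = 1, the parameter 8/7 appears in both the upper and lower lists and cancels.
Term ratio: r(k) = 1 * (k-\frac{3}{2}) (k+\frac{3}{2}) / [(k+8) (k+1)] - rational; roots negated = parameters, x = 1, C = 1.


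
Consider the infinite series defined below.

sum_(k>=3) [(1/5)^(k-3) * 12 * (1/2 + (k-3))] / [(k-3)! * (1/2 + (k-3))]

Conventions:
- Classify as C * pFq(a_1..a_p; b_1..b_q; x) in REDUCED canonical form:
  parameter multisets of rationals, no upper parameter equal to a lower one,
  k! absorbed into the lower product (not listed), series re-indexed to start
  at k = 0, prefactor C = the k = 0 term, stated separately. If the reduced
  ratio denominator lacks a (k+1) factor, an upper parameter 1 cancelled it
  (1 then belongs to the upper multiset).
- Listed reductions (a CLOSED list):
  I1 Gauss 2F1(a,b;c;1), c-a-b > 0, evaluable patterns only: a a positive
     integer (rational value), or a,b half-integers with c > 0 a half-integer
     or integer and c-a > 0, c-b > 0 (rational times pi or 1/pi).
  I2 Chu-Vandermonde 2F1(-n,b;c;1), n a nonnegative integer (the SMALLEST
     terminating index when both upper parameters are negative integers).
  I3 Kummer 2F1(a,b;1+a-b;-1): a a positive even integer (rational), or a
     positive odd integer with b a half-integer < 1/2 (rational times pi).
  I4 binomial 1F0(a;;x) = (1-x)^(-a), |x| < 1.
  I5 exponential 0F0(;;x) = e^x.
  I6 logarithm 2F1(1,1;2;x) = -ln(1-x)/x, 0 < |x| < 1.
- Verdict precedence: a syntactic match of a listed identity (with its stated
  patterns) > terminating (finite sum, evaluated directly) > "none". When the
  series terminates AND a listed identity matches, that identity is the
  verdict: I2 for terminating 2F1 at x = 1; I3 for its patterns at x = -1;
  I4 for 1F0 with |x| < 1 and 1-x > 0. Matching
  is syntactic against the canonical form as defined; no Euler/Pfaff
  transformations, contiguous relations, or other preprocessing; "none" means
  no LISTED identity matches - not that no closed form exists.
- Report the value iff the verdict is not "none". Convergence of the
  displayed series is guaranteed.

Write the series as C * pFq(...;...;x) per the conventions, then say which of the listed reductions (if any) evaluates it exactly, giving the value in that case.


At argument 1/5: a 0F0 with upper {-}, lower {-}, scaled by C = 12. Verdict at x = 1/5: the exponential series (I5) matches (the 0F0 exponential series at x = 1/5). Value: 12 * e^(1/5).

Key step: from the first term 12: the factor k + 1/2 cancels (top and bottom), leaving prefactor 12.
Ratio: r(k) = (1/5) * 1 / [(k+1)] - rational in k, leading ratio (1/5); with t_0 = 12, classification follows.


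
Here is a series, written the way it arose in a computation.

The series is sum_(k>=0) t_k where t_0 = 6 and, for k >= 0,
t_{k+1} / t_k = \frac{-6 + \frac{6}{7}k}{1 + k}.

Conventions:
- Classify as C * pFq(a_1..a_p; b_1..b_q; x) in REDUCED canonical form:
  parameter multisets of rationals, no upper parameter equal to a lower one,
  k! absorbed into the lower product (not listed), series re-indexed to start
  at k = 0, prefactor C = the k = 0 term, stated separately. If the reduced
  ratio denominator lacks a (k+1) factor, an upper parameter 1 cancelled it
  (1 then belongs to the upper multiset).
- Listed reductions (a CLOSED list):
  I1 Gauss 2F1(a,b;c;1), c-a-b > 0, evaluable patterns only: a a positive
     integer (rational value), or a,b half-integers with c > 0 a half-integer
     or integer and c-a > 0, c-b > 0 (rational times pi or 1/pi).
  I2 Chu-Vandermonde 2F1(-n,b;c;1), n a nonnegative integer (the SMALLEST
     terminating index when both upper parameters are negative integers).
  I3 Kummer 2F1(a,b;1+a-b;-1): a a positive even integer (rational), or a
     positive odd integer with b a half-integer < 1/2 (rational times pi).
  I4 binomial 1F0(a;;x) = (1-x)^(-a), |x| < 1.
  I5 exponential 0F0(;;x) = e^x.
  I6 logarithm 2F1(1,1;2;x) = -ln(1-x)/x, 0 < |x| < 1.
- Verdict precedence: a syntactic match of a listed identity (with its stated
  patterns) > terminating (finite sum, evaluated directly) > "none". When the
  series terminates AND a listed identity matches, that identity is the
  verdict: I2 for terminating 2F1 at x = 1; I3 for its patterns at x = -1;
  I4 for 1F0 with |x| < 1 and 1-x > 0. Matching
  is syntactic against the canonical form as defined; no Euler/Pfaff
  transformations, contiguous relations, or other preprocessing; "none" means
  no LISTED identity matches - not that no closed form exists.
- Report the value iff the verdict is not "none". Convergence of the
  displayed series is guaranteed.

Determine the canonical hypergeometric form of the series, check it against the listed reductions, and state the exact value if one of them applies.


This is 6 * 1F0(-7; -; \frac{6}{7}) in reduced canonical form. Verdict: this is the binomial series (I4) (the 1F0 binomial series: exponent 7, x = \frac{6}{7}). Hence: \frac{6}{823543}.

Key observation: t_0 being 6, roots of the ratio polynomials (prefactor 6) are the negated parameters.
Term ratio: r(k) = \frac{6}{7} * (k-7) / [(k+1)] - rational in k, leading ratio \frac{6}{7}; with t_0 = 6, classification follows.


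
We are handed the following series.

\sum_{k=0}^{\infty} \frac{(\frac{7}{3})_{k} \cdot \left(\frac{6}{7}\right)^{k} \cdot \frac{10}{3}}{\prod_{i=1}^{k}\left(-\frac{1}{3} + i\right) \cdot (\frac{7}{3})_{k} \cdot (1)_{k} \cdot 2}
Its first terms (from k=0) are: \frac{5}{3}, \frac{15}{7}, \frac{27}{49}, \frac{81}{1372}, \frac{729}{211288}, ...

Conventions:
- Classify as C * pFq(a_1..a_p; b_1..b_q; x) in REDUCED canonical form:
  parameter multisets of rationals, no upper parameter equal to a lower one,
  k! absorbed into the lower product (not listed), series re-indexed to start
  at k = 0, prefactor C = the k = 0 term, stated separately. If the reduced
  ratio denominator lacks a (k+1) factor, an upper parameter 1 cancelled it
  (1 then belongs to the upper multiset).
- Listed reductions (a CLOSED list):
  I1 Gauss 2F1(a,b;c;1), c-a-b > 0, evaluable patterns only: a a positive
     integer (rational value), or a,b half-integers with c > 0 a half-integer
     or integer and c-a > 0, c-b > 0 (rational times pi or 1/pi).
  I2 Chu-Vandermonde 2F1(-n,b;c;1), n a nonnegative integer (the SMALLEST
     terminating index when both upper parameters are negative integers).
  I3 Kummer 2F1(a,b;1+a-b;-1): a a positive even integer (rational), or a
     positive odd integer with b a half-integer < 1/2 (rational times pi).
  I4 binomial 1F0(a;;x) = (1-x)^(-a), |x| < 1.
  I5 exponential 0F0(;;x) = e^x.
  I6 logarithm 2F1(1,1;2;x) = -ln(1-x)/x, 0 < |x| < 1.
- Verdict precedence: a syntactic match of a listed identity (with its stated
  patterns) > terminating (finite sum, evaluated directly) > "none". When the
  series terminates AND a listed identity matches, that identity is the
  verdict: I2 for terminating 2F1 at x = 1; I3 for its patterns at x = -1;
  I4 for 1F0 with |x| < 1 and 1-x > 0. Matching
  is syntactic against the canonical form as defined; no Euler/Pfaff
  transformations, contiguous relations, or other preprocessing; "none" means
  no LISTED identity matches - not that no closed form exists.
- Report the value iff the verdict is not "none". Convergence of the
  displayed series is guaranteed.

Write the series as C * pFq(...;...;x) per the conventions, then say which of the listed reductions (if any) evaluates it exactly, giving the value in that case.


x = \frac{6}{7} here; the reduced form reads 0F1, upper {-}, lower {\frac{2}{3}}, C = \frac{5}{3}. Verdict: none. No listed pattern accepts 0F1(-; \frac{2}{3}; \frac{6}{7}).

Key step: from the first term \frac{5}{3}: (1)_k (C = 5/3, x = 6/7) is k! itself.
Step ratio: r(k) = \frac{6}{7} * 1 / [(k+\frac{2}{3}) (k+1)] ; factor over Q: parameters, x = \frac{6}{7}, and C = \frac{5}{3}.


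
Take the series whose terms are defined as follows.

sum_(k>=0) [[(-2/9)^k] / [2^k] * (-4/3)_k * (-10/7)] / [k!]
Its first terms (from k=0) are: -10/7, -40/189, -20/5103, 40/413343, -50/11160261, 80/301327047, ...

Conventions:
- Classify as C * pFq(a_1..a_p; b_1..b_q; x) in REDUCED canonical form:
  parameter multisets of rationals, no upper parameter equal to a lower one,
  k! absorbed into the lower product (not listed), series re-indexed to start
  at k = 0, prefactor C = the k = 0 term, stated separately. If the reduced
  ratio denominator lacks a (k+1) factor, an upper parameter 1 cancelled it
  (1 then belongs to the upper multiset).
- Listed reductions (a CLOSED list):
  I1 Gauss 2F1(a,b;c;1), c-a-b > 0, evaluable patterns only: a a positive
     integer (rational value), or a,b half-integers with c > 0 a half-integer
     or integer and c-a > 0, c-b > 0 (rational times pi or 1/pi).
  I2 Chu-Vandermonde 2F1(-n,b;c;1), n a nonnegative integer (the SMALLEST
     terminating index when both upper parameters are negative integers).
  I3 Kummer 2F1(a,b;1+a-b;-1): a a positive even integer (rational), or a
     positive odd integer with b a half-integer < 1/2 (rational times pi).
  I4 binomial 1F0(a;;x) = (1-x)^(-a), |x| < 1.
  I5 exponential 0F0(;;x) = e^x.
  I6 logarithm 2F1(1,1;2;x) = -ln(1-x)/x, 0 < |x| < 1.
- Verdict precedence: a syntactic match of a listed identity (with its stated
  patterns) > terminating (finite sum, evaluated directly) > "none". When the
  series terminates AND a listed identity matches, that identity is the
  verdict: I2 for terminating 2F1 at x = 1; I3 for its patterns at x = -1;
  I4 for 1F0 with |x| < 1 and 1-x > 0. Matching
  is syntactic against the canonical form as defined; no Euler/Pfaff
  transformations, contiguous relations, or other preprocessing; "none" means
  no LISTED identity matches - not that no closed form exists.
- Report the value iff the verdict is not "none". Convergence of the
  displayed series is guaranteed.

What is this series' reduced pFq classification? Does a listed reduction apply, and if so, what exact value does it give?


The series (x = -1/9) is 1F0: upper {-4/3}, lower {-}, prefactor -10/7. Verdict at x = -1/9: the binomial series (I4) matches (the 1F0 binomial series: exponent 4/3, x = -1/9). Sum: (-10/7) * (10/9)^(4/3).

First insight: with t_0 = -10/7, the two k-th powers (C = -10/7) combine into one argument.
Term ratio: r(k) = (-1/9) * (k-4/3) / [(k+1)] ; factor over Q: parameters, x = (-1/9), and C = -10/7.
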